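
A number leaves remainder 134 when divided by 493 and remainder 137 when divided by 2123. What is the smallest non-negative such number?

707096

Write x = 134 + 493·k. Then 493·k ≡ 137 − 134 ≡ 3 (mod 2123).
Need 493⁻¹ mod 2123. Extended Euclid on (2123, 493):
2123 = 4×493 + 151
493 = 3×151 + 40
151 = 3×40 + 31
40 = 1×31 + 9
31 = 3×9 + 4
9 = 2×4 + 1
4 = 4×1 + 0
Back-substitute:
1 = 9 − 2·4
1 = −2·31 + 7·9
1 = 7·40 − 9·31
1 = −9·151 + 34·40
1 = 34·493 − 111·151
1 = −111·2123 + 478·493
493⁻¹ ≡ 478 (mod 2123), so k ≡ 478·3 ≡ 1434 (mod 2123).
x = 134 + 493·1434 = 707096.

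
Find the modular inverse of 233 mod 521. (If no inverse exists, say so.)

161

Extended Euclidean algorithm:
521 = 2·233 + 55
233 = 4·55 + 13
55 = 4·13 + 3
13 = 4·3 + 1
3 = 3·1 + 0
gcd = 1, so the inverse exists. Back-substitute:
1 = 13 − 4·3
1 = −4·55 + 17·13
1 = 17·233 − 72·55
1 = −72·521 + 161·233
So 233·161 ≡ 1 (mod 521).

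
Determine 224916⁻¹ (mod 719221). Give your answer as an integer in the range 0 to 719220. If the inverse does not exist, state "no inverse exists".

549495

Apply the Euclidean algorithm to 719221 and 224916:
719221 = 3×224916 + 44473
224916 = 5×44473 + 2551
44473 = 17×2551 + 1106
2551 = 2×1106 + 339
1106 = 3×339 + 89
339 = 3×89 + 72
89 = 1×72 + 17
72 = 4×17 + 4
17 = 4×4 + 1
4 = 4×1 + 0
The gcd is 1. Working backward:
1 = 17 − 4·4
1 = −4·72 + 17·17
1 = 17·89 − 21·72
1 = −21·339 + 80·89
1 = 80·1106 − 261·339
1 = −261·2551 + 602·1106
1 = 602·44473 − 10495·2551
1 = −10495·224916 + 53077·44473
1 = 53077·719221 − 169726·224916
Hence 224916⁻¹ ≡ -169726 ≡ 549495 (mod 719221).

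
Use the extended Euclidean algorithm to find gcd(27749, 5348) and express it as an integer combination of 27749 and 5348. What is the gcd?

1

Apply Euclid's algorithm to 27749 and 5348:
27749 = 5·5348 + 1009
5348 = 5·1009 + 303
1009 = 3·303 + 100
303 = 3·100 + 3
100 = 33·3 + 1
3 = 3·1 + 0
gcd(27749, 5348) = 1.
Express as a combination:
1 = 100 − 33·3
1 = −33·303 + 100·100
1 = 100·1009 − 333·303
1 = −333·5348 + 1765·1009
1 = 1765·27749 − 9158·5348
So 1 = (1765)·27749 + (-9158)·5348.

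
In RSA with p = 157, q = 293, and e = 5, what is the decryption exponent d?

φ(n) = (p−1)(q−1) = 156·292 = 45552.
Need d with 5·d ≡ 1 (mod 45552). Apply the extended Euclidean algorithm:
45552 = 9110×5 + 2
5 = 2×2 + 1
2 = 2×1 + 0
Back-substitute:
1 = 5 − 2·2
1 = −2·45552 + 18221·5
So 5·18221 ≡ 1 (mod 45552), hence d = 18221.

18221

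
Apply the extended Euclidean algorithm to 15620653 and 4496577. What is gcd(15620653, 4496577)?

1

Repeated division:
15620653 = 3*4496577 + 2130922
4496577 = 2*2130922 + 234733
2130922 = 9*234733 + 18325
234733 = 12*18325 + 14833
18325 = 1*14833 + 3492
14833 = 4*3492 + 865
3492 = 4*865 + 32
865 = 27*32 + 1
32 = 32*1 + 0
gcd(15620653, 4496577) = 1.
Express as a combination:
1 = 865 − 27·32
1 = −27·3492 + 109·865
1 = 109·14833 − 463·3492
1 = −463·18325 + 572·14833
1 = 572·234733 − 7327·18325
1 = −7327·2130922 + 66515·234733
1 = 66515·4496577 − 140357·2130922
1 = −140357·15620653 + 487586·4496577
So 1 = (-140357)·15620653 + (487586)·4496577.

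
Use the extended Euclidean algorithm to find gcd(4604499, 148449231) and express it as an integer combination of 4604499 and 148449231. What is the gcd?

Apply Euclid's algorithm to 148449231 and 4604499:
148449231 = 32*4604499 + 1105263
4604499 = 4*1105263 + 183447
1105263 = 6*183447 + 4581
183447 = 40*4581 + 207
4581 = 22*207 + 27
207 = 7*27 + 18
27 = 1*18 + 9
18 = 2*9 + 0
gcd(4604499, 148449231) = 9.
Back-substituting:
9 = 27 − 18
9 = −207 + 8·27
9 = 8·4581 − 177·207
9 = −177·183447 + 7088·4581
9 = 7088·1105263 − 42705·183447
9 = −42705·4604499 + 177908·1105263
9 = 177908·148449231 − 5735761·4604499
So 9 = (177908)·148449231 + (-5735761)·4604499.

9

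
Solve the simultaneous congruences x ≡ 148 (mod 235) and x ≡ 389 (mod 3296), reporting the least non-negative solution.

Write x = 148 + 235·k. Then 235·k ≡ 389 − 148 ≡ 241 (mod 3296).
Need 235⁻¹ mod 3296. Extended Euclid on (3296, 235):
3296 = 14*235 + 6
235 = 39*6 + 1
6 = 6*1 + 0
Back-substitute:
1 = 235 − 39·6
1 = −39·3296 + 547·235
235⁻¹ ≡ 547 (mod 3296), so k ≡ 547·241 ≡ 3283 (mod 3296).
x = 148 + 235·3283 = 771653.

771653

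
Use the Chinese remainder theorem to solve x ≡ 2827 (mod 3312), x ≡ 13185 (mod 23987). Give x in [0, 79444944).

21073771

Write x = 2827 + 3312·k. Then 3312·k ≡ 13185 − 2827 ≡ 10358 (mod 23987).
Need 3312⁻¹ mod 23987. Extended Euclid on (23987, 3312):
23987 = 7·3312 + 803
3312 = 4·803 + 100
803 = 8·100 + 3
100 = 33·3 + 1
3 = 3·1 + 0
Back-substitute:
1 = 100 − 33·3
1 = −33·803 + 265·100
1 = 265·3312 − 1093·803
1 = −1093·23987 + 7916·3312
3312⁻¹ ≡ 7916 (mod 23987), so k ≡ 7916·10358 ≡ 6362 (mod 23987).
x = 2827 + 3312·6362 = 21073771.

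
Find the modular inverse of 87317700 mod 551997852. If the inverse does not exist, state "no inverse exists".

no inverse exists

Compute gcd(87317700, 551997852):
551997852 = 6*87317700 + 28091652
87317700 = 3*28091652 + 3042744
28091652 = 9*3042744 + 706956
3042744 = 4*706956 + 214920
706956 = 3*214920 + 62196
214920 = 3*62196 + 28332
62196 = 2*28332 + 5532
28332 = 5*5532 + 672
5532 = 8*672 + 156
672 = 4*156 + 48
156 = 3*48 + 12
48 = 4*12 + 0
gcd(87317700, 551997852) = 12 ≠ 1, so 87317700 has no multiplicative inverse modulo 551997852.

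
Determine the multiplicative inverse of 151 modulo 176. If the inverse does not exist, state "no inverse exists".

Apply the Euclidean algorithm to 176 and 151:
176 = 1×151 + 25
151 = 6×25 + 1
25 = 25×1 + 0
The gcd is 1. Working backward:
1 = 151 − 6·25
1 = −6·176 + 7·151
So 151·7 ≡ 1 (mod 176).

7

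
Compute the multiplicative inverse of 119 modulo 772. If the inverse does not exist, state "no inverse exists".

gcd(772, 119) by repeated division:
772 = 6×119 + 58
119 = 2×58 + 3
58 = 19×3 + 1
3 = 3×1 + 0
gcd = 1, so the inverse exists. Back-substitute:
1 = 58 − 19·3
1 = −19·119 + 39·58
1 = 39·772 − 253·119
Hence 119⁻¹ ≡ -253 ≡ 519 (mod 772).

519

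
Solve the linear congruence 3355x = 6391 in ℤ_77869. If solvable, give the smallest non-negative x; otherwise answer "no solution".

First find gcd(3355, 77869):
77869 = 23×3355 + 704
3355 = 4×704 + 539
704 = 1×539 + 165
539 = 3×165 + 44
165 = 3×44 + 33
44 = 1×33 + 11
33 = 3×11 + 0
gcd = 11 and 11 | 6391, so solutions exist. Divide through by 11: 305x ≡ 581 (mod 7079).
Now find 305⁻¹ mod 7079:
7079 = 23*305 + 64
305 = 4*64 + 49
64 = 1*49 + 15
49 = 3*15 + 4
15 = 3*4 + 3
4 = 1*3 + 1
3 = 3*1 + 0
Back-substitute:
1 = 4 − 3
1 = −15 + 4·4
1 = 4·49 − 13·15
1 = −13·64 + 17·49
1 = 17·305 − 81·64
1 = −81·7079 + 1880·305
So 305⁻¹ ≡ 1880 (mod 7079).
Then x ≡ 1880·581 ≡ 2114 (mod 7079); the smallest non-negative solution is x = 2114.

2114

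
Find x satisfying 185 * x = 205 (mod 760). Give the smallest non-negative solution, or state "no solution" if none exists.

First find gcd(185, 760):
760 = 4·185 + 20
185 = 9·20 + 5
20 = 4·5 + 0
gcd = 5 and 5 | 205, so solutions exist. Divide through by 5: 37x ≡ 41 (mod 152).
Now find 37⁻¹ mod 152:
152 = 4×37 + 4
37 = 9×4 + 1
4 = 4×1 + 0
Back-substitute:
1 = 37 − 9·4
1 = −9·152 + 37·37
So 37⁻¹ ≡ 37 (mod 152).
Then x ≡ 37·41 ≡ 149 (mod 152); the smallest non-negative solution is x = 149.

149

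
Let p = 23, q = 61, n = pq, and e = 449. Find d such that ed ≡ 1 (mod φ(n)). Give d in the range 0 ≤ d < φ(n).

929

φ(n) = (p−1)(q−1) = 22·60 = 1320.
Need d with 449·d ≡ 1 (mod 1320). Apply the extended Euclidean algorithm:
1320 = 2·449 + 422
449 = 1·422 + 27
422 = 15·27 + 17
27 = 1·17 + 10
17 = 1·10 + 7
10 = 1·7 + 3
7 = 2·3 + 1
3 = 3·1 + 0
Back-substitute:
1 = 7 − 2·3
1 = −2·10 + 3·7
1 = 3·17 − 5·10
1 = −5·27 + 8·17
1 = 8·422 − 125·27
1 = −125·449 + 133·422
1 = 133·1320 − 391·449
So 449·(-391) ≡ 1 (mod 1320), hence d ≡ -391 ≡ 929 (mod 1320).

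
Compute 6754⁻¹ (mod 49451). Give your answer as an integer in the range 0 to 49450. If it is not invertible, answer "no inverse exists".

Extended Euclidean algorithm:
49451 = 7*6754 + 2173
6754 = 3*2173 + 235
2173 = 9*235 + 58
235 = 4*58 + 3
58 = 19*3 + 1
3 = 3*1 + 0
Since gcd(6754, 49451) = 1, back-substitute to write 1 as a combination:
1 = 58 − 19·3
1 = −19·235 + 77·58
1 = 77·2173 − 712·235
1 = −712·6754 + 2213·2173
1 = 2213·49451 − 16203·6754
Thus 6754·(-16203) ≡ 1 (mod 49451); reducing, -16203 mod 49451 = 33248.

33248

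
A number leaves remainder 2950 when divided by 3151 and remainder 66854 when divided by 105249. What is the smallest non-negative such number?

Write x = 2950 + 3151·k. Then 3151·k ≡ 66854 − 2950 ≡ 63904 (mod 105249).
Need 3151⁻¹ mod 105249. Extended Euclid on (105249, 3151):
105249 = 33·3151 + 1266
3151 = 2·1266 + 619
1266 = 2·619 + 28
619 = 22·28 + 3
28 = 9·3 + 1
3 = 3·1 + 0
Back-substitute:
1 = 28 − 9·3
1 = −9·619 + 199·28
1 = 199·1266 − 407·619
1 = −407·3151 + 1013·1266
1 = 1013·105249 − 33836·3151
3151⁻¹ ≡ 71413 (mod 105249), so k ≡ 71413·63904 ≡ 84961 (mod 105249).
x = 2950 + 3151·84961 = 267715061.

267715061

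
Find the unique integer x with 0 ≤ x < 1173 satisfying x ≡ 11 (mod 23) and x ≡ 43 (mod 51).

655

Write x = 11 + 23·k. Then 23·k ≡ 43 − 11 ≡ 32 (mod 51).
Need 23⁻¹ mod 51. Extended Euclid on (51, 23):
51 = 2*23 + 5
23 = 4*5 + 3
5 = 1*3 + 2
3 = 1*2 + 1
2 = 2*1 + 0
Back-substitute:
1 = 3 − 2
1 = −5 + 2·3
1 = 2·23 − 9·5
1 = −9·51 + 20·23
23⁻¹ ≡ 20 (mod 51), so k ≡ 20·32 ≡ 28 (mod 51).
x = 11 + 23·28 = 655.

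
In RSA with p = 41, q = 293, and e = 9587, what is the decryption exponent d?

10363

φ(n) = (p−1)(q−1) = 40·292 = 11680.
Need d with 9587·d ≡ 1 (mod 11680). Apply the extended Euclidean algorithm:
11680 = 1·9587 + 2093
9587 = 4·2093 + 1215
2093 = 1·1215 + 878
1215 = 1·878 + 337
878 = 2·337 + 204
337 = 1·204 + 133
204 = 1·133 + 71
133 = 1·71 + 62
71 = 1·62 + 9
62 = 6·9 + 8
9 = 1·8 + 1
8 = 8·1 + 0
Back-substitute:
1 = 9 − 8
1 = −62 + 7·9
1 = 7·71 − 8·62
1 = −8·133 + 15·71
1 = 15·204 − 23·133
1 = −23·337 + 38·204
1 = 38·878 − 99·337
1 = −99·1215 + 137·878
1 = 137·2093 − 236·1215
1 = −236·9587 + 1081·2093
1 = 1081·11680 − 1317·9587
So 9587·(-1317) ≡ 1 (mod 11680), hence d ≡ -1317 ≡ 10363 (mod 11680).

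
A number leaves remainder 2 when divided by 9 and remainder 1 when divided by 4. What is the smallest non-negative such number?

29

Write x = 2 + 9·k. Then 9·k ≡ 1 − 2 ≡ 3 (mod 4).
Need 9⁻¹ mod 4. Extended Euclid on (4, 1):
4 = 4*1 + 0
9⁻¹ ≡ 1 (mod 4), so k ≡ 1·3 ≡ 3 (mod 4).
x = 2 + 9·3 = 29.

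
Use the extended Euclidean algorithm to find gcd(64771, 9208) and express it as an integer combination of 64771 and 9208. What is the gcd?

Repeated division:
64771 = 7*9208 + 315
9208 = 29*315 + 73
315 = 4*73 + 23
73 = 3*23 + 4
23 = 5*4 + 3
4 = 1*3 + 1
3 = 3*1 + 0
gcd(64771, 9208) = 1.
Back-substituting:
1 = 4 − 3
1 = −23 + 6·4
1 = 6·73 − 19·23
1 = −19·315 + 82·73
1 = 82·9208 − 2397·315
1 = −2397·64771 + 16861·9208
So 1 = (-2397)·64771 + (16861)·9208.

1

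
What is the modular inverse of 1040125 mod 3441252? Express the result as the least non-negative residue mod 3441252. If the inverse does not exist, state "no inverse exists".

gcd(3441252, 1040125) by repeated division:
3441252 = 3×1040125 + 320877
1040125 = 3×320877 + 77494
320877 = 4×77494 + 10901
77494 = 7×10901 + 1187
10901 = 9×1187 + 218
1187 = 5×218 + 97
218 = 2×97 + 24
97 = 4×24 + 1
24 = 24×1 + 0
The gcd is 1. Working backward:
1 = 97 − 4·24
1 = −4·218 + 9·97
1 = 9·1187 − 49·218
1 = −49·10901 + 450·1187
1 = 450·77494 − 3199·10901
1 = −3199·320877 + 13246·77494
1 = 13246·1040125 − 42937·320877
1 = −42937·3441252 + 142057·1040125
So 1040125·142057 ≡ 1 (mod 3441252).

142057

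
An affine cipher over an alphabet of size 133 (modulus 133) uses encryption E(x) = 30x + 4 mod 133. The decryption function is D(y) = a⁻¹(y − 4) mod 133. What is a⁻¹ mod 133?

gcd(133, 30) by repeated division:
133 = 4·30 + 13
30 = 2·13 + 4
13 = 3·4 + 1
4 = 4·1 + 0
Since gcd(30, 133) = 1, back-substitute to write 1 as a combination:
1 = 13 − 3·4
1 = −3·30 + 7·13
1 = 7·133 − 31·30
Thus 30·(-31) ≡ 1 (mod 133); reducing, -31 mod 133 = 102.

102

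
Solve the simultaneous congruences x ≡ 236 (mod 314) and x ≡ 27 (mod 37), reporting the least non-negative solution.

3690

Write x = 236 + 314·k. Then 314·k ≡ 27 − 236 ≡ 13 (mod 37).
Need 314⁻¹ mod 37. Extended Euclid on (37, 18):
37 = 2*18 + 1
18 = 18*1 + 0
Back-substitute:
1 = 37 − 2·18
314⁻¹ ≡ 35 (mod 37), so k ≡ 35·13 ≡ 11 (mod 37).
x = 236 + 314·11 = 3690.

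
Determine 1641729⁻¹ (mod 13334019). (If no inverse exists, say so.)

no inverse exists

Compute gcd(1641729, 13334019):
13334019 = 8*1641729 + 200187
1641729 = 8*200187 + 40233
200187 = 4*40233 + 39255
40233 = 1*39255 + 978
39255 = 40*978 + 135
978 = 7*135 + 33
135 = 4*33 + 3
33 = 11*3 + 0
Since gcd = 3 > 1, 1641729 is not a unit mod 13334019.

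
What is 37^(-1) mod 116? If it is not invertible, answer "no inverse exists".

69

gcd(116, 37) by repeated division:
116 = 3×37 + 5
37 = 7×5 + 2
5 = 2×2 + 1
2 = 2×1 + 0
The gcd is 1. Working backward:
1 = 5 − 2·2
1 = −2·37 + 15·5
1 = 15·116 − 47·37
So 37·(-47) ≡ 1 (mod 116), and -47 ≡ 69 (mod 116).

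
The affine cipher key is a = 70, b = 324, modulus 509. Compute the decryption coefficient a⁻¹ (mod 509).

Run Euclid on (509, 70):
509 = 7*70 + 19
70 = 3*19 + 13
19 = 1*13 + 6
13 = 2*6 + 1
6 = 6*1 + 0
Since gcd(70, 509) = 1, back-substitute to write 1 as a combination:
1 = 13 − 2·6
1 = −2·19 + 3·13
1 = 3·70 − 11·19
1 = −11·509 + 80·70
So 70·80 ≡ 1 (mod 509).

80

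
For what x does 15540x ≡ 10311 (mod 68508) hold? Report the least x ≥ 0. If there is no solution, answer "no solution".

no solution

gcd(15540, 68508):
68508 = 4*15540 + 6348
15540 = 2*6348 + 2844
6348 = 2*2844 + 660
2844 = 4*660 + 204
660 = 3*204 + 48
204 = 4*48 + 12
48 = 4*12 + 0
gcd = 12, but 12 ∤ 10311, so the congruence has no solution.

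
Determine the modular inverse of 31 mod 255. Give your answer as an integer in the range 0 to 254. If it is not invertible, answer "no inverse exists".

181

Run Euclid on (255, 31):
255 = 8*31 + 7
31 = 4*7 + 3
7 = 2*3 + 1
3 = 3*1 + 0
The gcd is 1. Working backward:
1 = 7 − 2·3
1 = −2·31 + 9·7
1 = 9·255 − 74·31
Thus 31·(-74) ≡ 1 (mod 255); reducing, -74 mod 255 = 181.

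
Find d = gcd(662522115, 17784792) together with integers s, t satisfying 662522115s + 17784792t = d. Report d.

3

Euclidean algorithm:
662522115 = 37×17784792 + 4484811
17784792 = 3×4484811 + 4330359
4484811 = 1×4330359 + 154452
4330359 = 28×154452 + 5703
154452 = 27×5703 + 471
5703 = 12×471 + 51
471 = 9×51 + 12
51 = 4×12 + 3
12 = 4×3 + 0
gcd(662522115, 17784792) = 3.
Working backward:
3 = 51 − 4·12
3 = −4·471 + 37·51
3 = 37·5703 − 448·471
3 = −448·154452 + 12133·5703
3 = 12133·4330359 − 340172·154452
3 = −340172·4484811 + 352305·4330359
3 = 352305·17784792 − 1397087·4484811
3 = −1397087·662522115 + 52044524·17784792
So 3 = (-1397087)·662522115 + (52044524)·17784792.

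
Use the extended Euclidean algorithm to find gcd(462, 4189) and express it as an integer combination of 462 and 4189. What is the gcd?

1

Repeated division:
4189 = 9·462 + 31
462 = 14·31 + 28
31 = 1·28 + 3
28 = 9·3 + 1
3 = 3·1 + 0
gcd(462, 4189) = 1.
Working backward:
1 = 28 − 9·3
1 = −9·31 + 10·28
1 = 10·462 − 149·31
1 = −149·4189 + 1351·462
So 1 = (-149)·4189 + (1351)·462.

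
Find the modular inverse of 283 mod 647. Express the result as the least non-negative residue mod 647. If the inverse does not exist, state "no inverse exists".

631

Extended Euclidean algorithm:
647 = 2*283 + 81
283 = 3*81 + 40
81 = 2*40 + 1
40 = 40*1 + 0
The gcd is 1. Working backward:
1 = 81 − 2·40
1 = −2·283 + 7·81
1 = 7·647 − 16·283
Hence 283⁻¹ ≡ -16 ≡ 631 (mod 647).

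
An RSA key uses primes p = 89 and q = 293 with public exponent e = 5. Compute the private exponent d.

20557

φ(n) = (p−1)(q−1) = 88·292 = 25696.
Need d with 5·d ≡ 1 (mod 25696). Apply the extended Euclidean algorithm:
25696 = 5139*5 + 1
5 = 5*1 + 0
Back-substitute:
1 = 25696 − 5139·5
So 5·(-5139) ≡ 1 (mod 25696), hence d ≡ -5139 ≡ 20557 (mod 25696).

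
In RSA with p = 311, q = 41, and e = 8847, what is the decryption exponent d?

8383

φ(n) = (p−1)(q−1) = 310·40 = 12400.
Need d with 8847·d ≡ 1 (mod 12400). Apply the extended Euclidean algorithm:
12400 = 1·8847 + 3553
8847 = 2·3553 + 1741
3553 = 2·1741 + 71
1741 = 24·71 + 37
71 = 1·37 + 34
37 = 1·34 + 3
34 = 11·3 + 1
3 = 3·1 + 0
Back-substitute:
1 = 34 − 11·3
1 = −11·37 + 12·34
1 = 12·71 − 23·37
1 = −23·1741 + 564·71
1 = 564·3553 − 1151·1741
1 = −1151·8847 + 2866·3553
1 = 2866·12400 − 4017·8847
So 8847·(-4017) ≡ 1 (mod 12400), hence d ≡ -4017 ≡ 8383 (mod 12400).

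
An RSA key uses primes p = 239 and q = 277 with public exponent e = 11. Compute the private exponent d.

φ(n) = (p−1)(q−1) = 238·276 = 65688.
Need d with 11·d ≡ 1 (mod 65688). Apply the extended Euclidean algorithm:
65688 = 5971*11 + 7
11 = 1*7 + 4
7 = 1*4 + 3
4 = 1*3 + 1
3 = 3*1 + 0
Back-substitute:
1 = 4 − 3
1 = −7 + 2·4
1 = 2·11 − 3·7
1 = −3·65688 + 17915·11
So 11·17915 ≡ 1 (mod 65688), hence d = 17915.

17915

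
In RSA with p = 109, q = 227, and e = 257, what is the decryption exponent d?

φ(n) = (p−1)(q−1) = 108·226 = 24408.
Need d with 257·d ≡ 1 (mod 24408). Apply the extended Euclidean algorithm:
24408 = 94·257 + 250
257 = 1·250 + 7
250 = 35·7 + 5
7 = 1·5 + 2
5 = 2·2 + 1
2 = 2·1 + 0
Back-substitute:
1 = 5 − 2·2
1 = −2·7 + 3·5
1 = 3·250 − 107·7
1 = −107·257 + 110·250
1 = 110·24408 − 10447·257
So 257·(-10447) ≡ 1 (mod 24408), hence d ≡ -10447 ≡ 13961 (mod 24408).

13961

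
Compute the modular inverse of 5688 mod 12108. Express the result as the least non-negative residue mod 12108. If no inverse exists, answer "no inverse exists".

Euclidean algorithm on 12108, 5688:
12108 = 2×5688 + 732
5688 = 7×732 + 564
732 = 1×564 + 168
564 = 3×168 + 60
168 = 2×60 + 48
60 = 1×48 + 12
48 = 4×12 + 0
Since gcd = 12 > 1, 5688 is not a unit mod 12108.

no inverse exists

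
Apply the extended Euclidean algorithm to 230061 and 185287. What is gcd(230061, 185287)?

Apply Euclid's algorithm to 230061 and 185287:
230061 = 1×185287 + 44774
185287 = 4×44774 + 6191
44774 = 7×6191 + 1437
6191 = 4×1437 + 443
1437 = 3×443 + 108
443 = 4×108 + 11
108 = 9×11 + 9
11 = 1×9 + 2
9 = 4×2 + 1
2 = 2×1 + 0
gcd(230061, 185287) = 1.
Working backward:
1 = 9 − 4·2
1 = −4·11 + 5·9
1 = 5·108 − 49·11
1 = −49·443 + 201·108
1 = 201·1437 − 652·443
1 = −652·6191 + 2809·1437
1 = 2809·44774 − 20315·6191
1 = −20315·185287 + 84069·44774
1 = 84069·230061 − 104384·185287
So 1 = (84069)·230061 + (-104384)·185287.

1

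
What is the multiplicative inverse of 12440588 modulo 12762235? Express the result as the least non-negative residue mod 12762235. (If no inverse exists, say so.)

Run Euclid on (12762235, 12440588):
12762235 = 1×12440588 + 321647
12440588 = 38×321647 + 218002
321647 = 1×218002 + 103645
218002 = 2×103645 + 10712
103645 = 9×10712 + 7237
10712 = 1×7237 + 3475
7237 = 2×3475 + 287
3475 = 12×287 + 31
287 = 9×31 + 8
31 = 3×8 + 7
8 = 1×7 + 1
7 = 7×1 + 0
The gcd is 1. Working backward:
1 = 8 − 7
1 = −31 + 4·8
1 = 4·287 − 37·31
1 = −37·3475 + 448·287
1 = 448·7237 − 933·3475
1 = −933·10712 + 1381·7237
1 = 1381·103645 − 13362·10712
1 = −13362·218002 + 28105·103645
1 = 28105·321647 − 41467·218002
1 = −41467·12440588 + 1603851·321647
1 = 1603851·12762235 − 1645318·12440588
Hence 12440588⁻¹ ≡ -1645318 ≡ 11116917 (mod 12762235).

11116917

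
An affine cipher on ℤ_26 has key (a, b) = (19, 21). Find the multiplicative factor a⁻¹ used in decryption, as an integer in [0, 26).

11

Apply the Euclidean algorithm to 26 and 19:
26 = 1×19 + 7
19 = 2×7 + 5
7 = 1×5 + 2
5 = 2×2 + 1
2 = 2×1 + 0
Since gcd(19, 26) = 1, back-substitute to write 1 as a combination:
1 = 5 − 2·2
1 = −2·7 + 3·5
1 = 3·19 − 8·7
1 = −8·26 + 11·19
So 19·11 ≡ 1 (mod 26).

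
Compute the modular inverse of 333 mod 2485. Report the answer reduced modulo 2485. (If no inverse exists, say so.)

597

Extended Euclidean algorithm:
2485 = 7×333 + 154
333 = 2×154 + 25
154 = 6×25 + 4
25 = 6×4 + 1
4 = 4×1 + 0
The gcd is 1. Working backward:
1 = 25 − 6·4
1 = −6·154 + 37·25
1 = 37·333 − 80·154
1 = −80·2485 + 597·333
So 333·597 ≡ 1 (mod 2485).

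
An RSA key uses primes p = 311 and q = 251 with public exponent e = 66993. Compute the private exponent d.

φ(n) = (p−1)(q−1) = 310·250 = 77500.
Need d with 66993·d ≡ 1 (mod 77500). Apply the extended Euclidean algorithm:
77500 = 1·66993 + 10507
66993 = 6·10507 + 3951
10507 = 2·3951 + 2605
3951 = 1·2605 + 1346
2605 = 1·1346 + 1259
1346 = 1·1259 + 87
1259 = 14·87 + 41
87 = 2·41 + 5
41 = 8·5 + 1
5 = 5·1 + 0
Back-substitute:
1 = 41 − 8·5
1 = −8·87 + 17·41
1 = 17·1259 − 246·87
1 = −246·1346 + 263·1259
1 = 263·2605 − 509·1346
1 = −509·3951 + 772·2605
1 = 772·10507 − 2053·3951
1 = −2053·66993 + 13090·10507
1 = 13090·77500 − 15143·66993
So 66993·(-15143) ≡ 1 (mod 77500), hence d ≡ -15143 ≡ 62357 (mod 77500).

62357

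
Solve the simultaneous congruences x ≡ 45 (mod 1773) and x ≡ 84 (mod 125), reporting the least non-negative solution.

31959

Write x = 45 + 1773·k. Then 1773·k ≡ 84 − 45 ≡ 39 (mod 125).
Need 1773⁻¹ mod 125. Extended Euclid on (125, 23):
125 = 5×23 + 10
23 = 2×10 + 3
10 = 3×3 + 1
3 = 3×1 + 0
Back-substitute:
1 = 10 − 3·3
1 = −3·23 + 7·10
1 = 7·125 − 38·23
1773⁻¹ ≡ 87 (mod 125), so k ≡ 87·39 ≡ 18 (mod 125).
x = 45 + 1773·18 = 31959.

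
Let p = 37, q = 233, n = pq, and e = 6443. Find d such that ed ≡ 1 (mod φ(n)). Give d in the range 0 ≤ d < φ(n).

35

φ(n) = (p−1)(q−1) = 36·232 = 8352.
Need d with 6443·d ≡ 1 (mod 8352). Apply the extended Euclidean algorithm:
8352 = 1·6443 + 1909
6443 = 3·1909 + 716
1909 = 2·716 + 477
716 = 1·477 + 239
477 = 1·239 + 238
239 = 1·238 + 1
238 = 238·1 + 0
Back-substitute:
1 = 239 − 238
1 = −477 + 2·239
1 = 2·716 − 3·477
1 = −3·1909 + 8·716
1 = 8·6443 − 27·1909
1 = −27·8352 + 35·6443
So 6443·35 ≡ 1 (mod 8352), hence d = 35.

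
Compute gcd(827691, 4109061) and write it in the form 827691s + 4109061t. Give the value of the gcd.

Apply Euclid's algorithm to 4109061 and 827691:
4109061 = 4×827691 + 798297
827691 = 1×798297 + 29394
798297 = 27×29394 + 4659
29394 = 6×4659 + 1440
4659 = 3×1440 + 339
1440 = 4×339 + 84
339 = 4×84 + 3
84 = 28×3 + 0
gcd(827691, 4109061) = 3.
Express as a combination:
3 = 339 − 4·84
3 = −4·1440 + 17·339
3 = 17·4659 − 55·1440
3 = −55·29394 + 347·4659
3 = 347·798297 − 9424·29394
3 = −9424·827691 + 9771·798297
3 = 9771·4109061 − 48508·827691
So 3 = (9771)·4109061 + (-48508)·827691.

3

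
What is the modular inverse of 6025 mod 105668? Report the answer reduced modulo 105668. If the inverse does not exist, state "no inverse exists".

Extended Euclidean algorithm:
105668 = 17×6025 + 3243
6025 = 1×3243 + 2782
3243 = 1×2782 + 461
2782 = 6×461 + 16
461 = 28×16 + 13
16 = 1×13 + 3
13 = 4×3 + 1
3 = 3×1 + 0
The gcd is 1. Working backward:
1 = 13 − 4·3
1 = −4·16 + 5·13
1 = 5·461 − 144·16
1 = −144·2782 + 869·461
1 = 869·3243 − 1013·2782
1 = −1013·6025 + 1882·3243
1 = 1882·105668 − 33007·6025
So 6025·(-33007) ≡ 1 (mod 105668), and -33007 ≡ 72661 (mod 105668).

72661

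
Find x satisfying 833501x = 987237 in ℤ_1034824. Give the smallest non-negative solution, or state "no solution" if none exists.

First find gcd(833501, 1034824):
1034824 = 1·833501 + 201323
833501 = 4·201323 + 28209
201323 = 7·28209 + 3860
28209 = 7·3860 + 1189
3860 = 3·1189 + 293
1189 = 4·293 + 17
293 = 17·17 + 4
17 = 4·4 + 1
4 = 4·1 + 0
gcd = 1, so a unique solution mod 1034824 exists.
Back-substitute for the Bézout coefficients:
1 = 17 − 4·4
1 = −4·293 + 69·17
1 = 69·1189 − 280·293
1 = −280·3860 + 909·1189
1 = 909·28209 − 6643·3860
1 = −6643·201323 + 47410·28209
1 = 47410·833501 − 196283·201323
1 = −196283·1034824 + 243693·833501
So 833501·(243693) ≡ 1 (mod 1034824), giving 833501⁻¹ ≡ 243693.
x ≡ 833501⁻¹·987237 ≡ 243693·987237 ≡ 653777 (mod 1034824).

653777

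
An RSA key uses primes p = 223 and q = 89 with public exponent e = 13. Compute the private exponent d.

13525

φ(n) = (p−1)(q−1) = 222·88 = 19536.
Need d with 13·d ≡ 1 (mod 19536). Apply the extended Euclidean algorithm:
19536 = 1502·13 + 10
13 = 1·10 + 3
10 = 3·3 + 1
3 = 3·1 + 0
Back-substitute:
1 = 10 − 3·3
1 = −3·13 + 4·10
1 = 4·19536 − 6011·13
So 13·(-6011) ≡ 1 (mod 19536), hence d ≡ -6011 ≡ 13525 (mod 19536).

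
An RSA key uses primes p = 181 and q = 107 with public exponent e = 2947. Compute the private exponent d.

15163

φ(n) = (p−1)(q−1) = 180·106 = 19080.
Need d with 2947·d ≡ 1 (mod 19080). Apply the extended Euclidean algorithm:
19080 = 6·2947 + 1398
2947 = 2·1398 + 151
1398 = 9·151 + 39
151 = 3·39 + 34
39 = 1·34 + 5
34 = 6·5 + 4
5 = 1·4 + 1
4 = 4·1 + 0
Back-substitute:
1 = 5 − 4
1 = −34 + 7·5
1 = 7·39 − 8·34
1 = −8·151 + 31·39
1 = 31·1398 − 287·151
1 = −287·2947 + 605·1398
1 = 605·19080 − 3917·2947
So 2947·(-3917) ≡ 1 (mod 19080), hence d ≡ -3917 ≡ 15163 (mod 19080).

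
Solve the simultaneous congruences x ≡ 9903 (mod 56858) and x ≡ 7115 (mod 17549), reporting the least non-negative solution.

Write x = 9903 + 56858·k. Then 56858·k ≡ 7115 − 9903 ≡ 14761 (mod 17549).
Need 56858⁻¹ mod 17549. Extended Euclid on (17549, 4211):
17549 = 4*4211 + 705
4211 = 5*705 + 686
705 = 1*686 + 19
686 = 36*19 + 2
19 = 9*2 + 1
2 = 2*1 + 0
Back-substitute:
1 = 19 − 9·2
1 = −9·686 + 325·19
1 = 325·705 − 334·686
1 = −334·4211 + 1995·705
1 = 1995·17549 − 8314·4211
56858⁻¹ ≡ 9235 (mod 17549), so k ≡ 9235·14761 ≡ 14752 (mod 17549).
x = 9903 + 56858·14752 = 838779119.

838779119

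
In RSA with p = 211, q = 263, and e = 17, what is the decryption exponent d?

6473

φ(n) = (p−1)(q−1) = 210·262 = 55020.
Need d with 17·d ≡ 1 (mod 55020). Apply the extended Euclidean algorithm:
55020 = 3236*17 + 8
17 = 2*8 + 1
8 = 8*1 + 0
Back-substitute:
1 = 17 − 2·8
1 = −2·55020 + 6473·17
So 17·6473 ≡ 1 (mod 55020), hence d = 6473.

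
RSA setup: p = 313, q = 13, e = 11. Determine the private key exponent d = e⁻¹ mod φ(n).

2723

φ(n) = (p−1)(q−1) = 312·12 = 3744.
Need d with 11·d ≡ 1 (mod 3744). Apply the extended Euclidean algorithm:
3744 = 340×11 + 4
11 = 2×4 + 3
4 = 1×3 + 1
3 = 3×1 + 0
Back-substitute:
1 = 4 − 3
1 = −11 + 3·4
1 = 3·3744 − 1021·11
So 11·(-1021) ≡ 1 (mod 3744), hence d ≡ -1021 ≡ 2723 (mod 3744).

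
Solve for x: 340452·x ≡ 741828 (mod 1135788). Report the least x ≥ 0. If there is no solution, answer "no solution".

First find gcd(340452, 1135788):
1135788 = 3×340452 + 114432
340452 = 2×114432 + 111588
114432 = 1×111588 + 2844
111588 = 39×2844 + 672
2844 = 4×672 + 156
672 = 4×156 + 48
156 = 3×48 + 12
48 = 4×12 + 0
gcd = 12 and 12 | 741828, so solutions exist. Divide through by 12: 28371x ≡ 61819 (mod 94649).
Now find 28371⁻¹ mod 94649:
94649 = 3×28371 + 9536
28371 = 2×9536 + 9299
9536 = 1×9299 + 237
9299 = 39×237 + 56
237 = 4×56 + 13
56 = 4×13 + 4
13 = 3×4 + 1
4 = 4×1 + 0
Back-substitute:
1 = 13 − 3·4
1 = −3·56 + 13·13
1 = 13·237 − 55·56
1 = −55·9299 + 2158·237
1 = 2158·9536 − 2213·9299
1 = −2213·28371 + 6584·9536
1 = 6584·94649 − 21965·28371
So 28371·(-21965) ≡ 1 (mod 94649), i.e. 28371⁻¹ ≡ 72684.
Then x ≡ 72684·61819 ≡ 74868 (mod 94649); the smallest non-negative solution is x = 74868.

74868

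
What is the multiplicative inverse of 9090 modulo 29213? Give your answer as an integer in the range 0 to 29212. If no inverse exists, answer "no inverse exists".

Apply the Euclidean algorithm to 29213 and 9090:
29213 = 3*9090 + 1943
9090 = 4*1943 + 1318
1943 = 1*1318 + 625
1318 = 2*625 + 68
625 = 9*68 + 13
68 = 5*13 + 3
13 = 4*3 + 1
3 = 3*1 + 0
The gcd is 1. Working backward:
1 = 13 − 4·3
1 = −4·68 + 21·13
1 = 21·625 − 193·68
1 = −193·1318 + 407·625
1 = 407·1943 − 600·1318
1 = −600·9090 + 2807·1943
1 = 2807·29213 − 9021·9090
So 9090·(-9021) ≡ 1 (mod 29213), and -9021 ≡ 20192 (mod 29213).

20192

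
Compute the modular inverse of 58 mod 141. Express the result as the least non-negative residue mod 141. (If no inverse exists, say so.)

Extended Euclidean algorithm:
141 = 2·58 + 25
58 = 2·25 + 8
25 = 3·8 + 1
8 = 8·1 + 0
Since gcd(58, 141) = 1, back-substitute to write 1 as a combination:
1 = 25 − 3·8
1 = −3·58 + 7·25
1 = 7·141 − 17·58
Thus 58·(-17) ≡ 1 (mod 141); reducing, -17 mod 141 = 124.

124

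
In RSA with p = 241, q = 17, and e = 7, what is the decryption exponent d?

2743

φ(n) = (p−1)(q−1) = 240·16 = 3840.
Need d with 7·d ≡ 1 (mod 3840). Apply the extended Euclidean algorithm:
3840 = 548*7 + 4
7 = 1*4 + 3
4 = 1*3 + 1
3 = 3*1 + 0
Back-substitute:
1 = 4 − 3
1 = −7 + 2·4
1 = 2·3840 − 1097·7
So 7·(-1097) ≡ 1 (mod 3840), hence d ≡ -1097 ≡ 2743 (mod 3840).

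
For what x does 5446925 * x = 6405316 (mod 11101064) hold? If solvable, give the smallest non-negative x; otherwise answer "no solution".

First find gcd(5446925, 11101064):
11101064 = 2·5446925 + 207214
5446925 = 26·207214 + 59361
207214 = 3·59361 + 29131
59361 = 2·29131 + 1099
29131 = 26·1099 + 557
1099 = 1·557 + 542
557 = 1·542 + 15
542 = 36·15 + 2
15 = 7·2 + 1
2 = 2·1 + 0
gcd = 1, so a unique solution mod 11101064 exists.
Back-substitute for the Bézout coefficients:
1 = 15 − 7·2
1 = −7·542 + 253·15
1 = 253·557 − 260·542
1 = −260·1099 + 513·557
1 = 513·29131 − 13598·1099
1 = −13598·59361 + 27709·29131
1 = 27709·207214 − 96725·59361
1 = −96725·5446925 + 2542559·207214
1 = 2542559·11101064 − 5181843·5446925
So 5446925·(-5181843) ≡ 1 (mod 11101064), giving 5446925⁻¹ ≡ 5919221.
x ≡ 5446925⁻¹·6405316 ≡ 5919221·6405316 ≡ 6902812 (mod 11101064).

6902812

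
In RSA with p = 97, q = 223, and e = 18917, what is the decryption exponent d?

10349

φ(n) = (p−1)(q−1) = 96·222 = 21312.
Need d with 18917·d ≡ 1 (mod 21312). Apply the extended Euclidean algorithm:
21312 = 1*18917 + 2395
18917 = 7*2395 + 2152
2395 = 1*2152 + 243
2152 = 8*243 + 208
243 = 1*208 + 35
208 = 5*35 + 33
35 = 1*33 + 2
33 = 16*2 + 1
2 = 2*1 + 0
Back-substitute:
1 = 33 − 16·2
1 = −16·35 + 17·33
1 = 17·208 − 101·35
1 = −101·243 + 118·208
1 = 118·2152 − 1045·243
1 = −1045·2395 + 1163·2152
1 = 1163·18917 − 9186·2395
1 = −9186·21312 + 10349·18917
So 18917·10349 ≡ 1 (mod 21312), hence d = 10349.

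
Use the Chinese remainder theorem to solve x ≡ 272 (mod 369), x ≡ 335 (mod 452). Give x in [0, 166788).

Write x = 272 + 369·k. Then 369·k ≡ 335 − 272 ≡ 63 (mod 452).
Need 369⁻¹ mod 452. Extended Euclid on (452, 369):
452 = 1*369 + 83
369 = 4*83 + 37
83 = 2*37 + 9
37 = 4*9 + 1
9 = 9*1 + 0
Back-substitute:
1 = 37 − 4·9
1 = −4·83 + 9·37
1 = 9·369 − 40·83
1 = −40·452 + 49·369
369⁻¹ ≡ 49 (mod 452), so k ≡ 49·63 ≡ 375 (mod 452).
x = 272 + 369·375 = 138647.

138647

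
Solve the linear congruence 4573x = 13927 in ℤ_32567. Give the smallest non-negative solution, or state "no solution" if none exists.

8435

First find gcd(4573, 32567):
32567 = 7×4573 + 556
4573 = 8×556 + 125
556 = 4×125 + 56
125 = 2×56 + 13
56 = 4×13 + 4
13 = 3×4 + 1
4 = 4×1 + 0
gcd = 1, so a unique solution mod 32567 exists.
Back-substitute for the Bézout coefficients:
1 = 13 − 3·4
1 = −3·56 + 13·13
1 = 13·125 − 29·56
1 = −29·556 + 129·125
1 = 129·4573 − 1061·556
1 = −1061·32567 + 7556·4573
So 4573·(7556) ≡ 1 (mod 32567), giving 4573⁻¹ ≡ 7556.
x ≡ 4573⁻¹·13927 ≡ 7556·13927 ≡ 8435 (mod 32567).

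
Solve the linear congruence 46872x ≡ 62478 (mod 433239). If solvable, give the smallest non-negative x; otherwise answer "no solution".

First find gcd(46872, 433239):
433239 = 9·46872 + 11391
46872 = 4·11391 + 1308
11391 = 8·1308 + 927
1308 = 1·927 + 381
927 = 2·381 + 165
381 = 2·165 + 51
165 = 3·51 + 12
51 = 4·12 + 3
12 = 4·3 + 0
gcd = 3 and 3 | 62478, so solutions exist. Divide through by 3: 15624x ≡ 20826 (mod 144413).
Now find 15624⁻¹ mod 144413:
144413 = 9*15624 + 3797
15624 = 4*3797 + 436
3797 = 8*436 + 309
436 = 1*309 + 127
309 = 2*127 + 55
127 = 2*55 + 17
55 = 3*17 + 4
17 = 4*4 + 1
4 = 4*1 + 0
Back-substitute:
1 = 17 − 4·4
1 = −4·55 + 13·17
1 = 13·127 − 30·55
1 = −30·309 + 73·127
1 = 73·436 − 103·309
1 = −103·3797 + 897·436
1 = 897·15624 − 3691·3797
1 = −3691·144413 + 34116·15624
So 15624⁻¹ ≡ 34116 (mod 144413).
Then x ≡ 34116·20826 ≡ 132269 (mod 144413); the smallest non-negative solution is x = 132269.

132269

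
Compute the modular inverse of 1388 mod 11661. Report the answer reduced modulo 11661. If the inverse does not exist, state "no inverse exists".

Extended Euclidean algorithm:
11661 = 8*1388 + 557
1388 = 2*557 + 274
557 = 2*274 + 9
274 = 30*9 + 4
9 = 2*4 + 1
4 = 4*1 + 0
Since gcd(1388, 11661) = 1, back-substitute to write 1 as a combination:
1 = 9 − 2·4
1 = −2·274 + 61·9
1 = 61·557 − 124·274
1 = −124·1388 + 309·557
1 = 309·11661 − 2596·1388
Hence 1388⁻¹ ≡ -2596 ≡ 9065 (mod 11661).

9065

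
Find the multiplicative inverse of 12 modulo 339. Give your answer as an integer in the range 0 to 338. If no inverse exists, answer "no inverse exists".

no inverse exists

Compute gcd(12, 339):
339 = 28*12 + 3
12 = 4*3 + 0
gcd(12, 339) = 3 ≠ 1, so 12 has no multiplicative inverse modulo 339.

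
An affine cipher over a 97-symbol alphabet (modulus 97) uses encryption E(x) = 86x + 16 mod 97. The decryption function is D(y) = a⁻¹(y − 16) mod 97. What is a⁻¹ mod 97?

gcd(97, 86) by repeated division:
97 = 1·86 + 11
86 = 7·11 + 9
11 = 1·9 + 2
9 = 4·2 + 1
2 = 2·1 + 0
Since gcd(86, 97) = 1, back-substitute to write 1 as a combination:
1 = 9 − 4·2
1 = −4·11 + 5·9
1 = 5·86 − 39·11
1 = −39·97 + 44·86
So 86·44 ≡ 1 (mod 97).

44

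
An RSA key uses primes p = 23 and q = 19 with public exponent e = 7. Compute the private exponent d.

283

φ(n) = (p−1)(q−1) = 22·18 = 396.
Need d with 7·d ≡ 1 (mod 396). Apply the extended Euclidean algorithm:
396 = 56×7 + 4
7 = 1×4 + 3
4 = 1×3 + 1
3 = 3×1 + 0
Back-substitute:
1 = 4 − 3
1 = −7 + 2·4
1 = 2·396 − 113·7
So 7·(-113) ≡ 1 (mod 396), hence d ≡ -113 ≡ 283 (mod 396).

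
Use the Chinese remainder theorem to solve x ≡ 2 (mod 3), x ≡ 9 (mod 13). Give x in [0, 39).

35

Write x = 2 + 3·k. Then 3·k ≡ 9 − 2 ≡ 7 (mod 13).
Need 3⁻¹ mod 13. Extended Euclid on (13, 3):
13 = 4*3 + 1
3 = 3*1 + 0
Back-substitute:
1 = 13 − 4·3
3⁻¹ ≡ 9 (mod 13), so k ≡ 9·7 ≡ 11 (mod 13).
x = 2 + 3·11 = 35.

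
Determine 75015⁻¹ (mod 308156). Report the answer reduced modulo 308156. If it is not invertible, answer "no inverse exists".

gcd(308156, 75015) by repeated division:
308156 = 4*75015 + 8096
75015 = 9*8096 + 2151
8096 = 3*2151 + 1643
2151 = 1*1643 + 508
1643 = 3*508 + 119
508 = 4*119 + 32
119 = 3*32 + 23
32 = 1*23 + 9
23 = 2*9 + 5
9 = 1*5 + 4
5 = 1*4 + 1
4 = 4*1 + 0
The gcd is 1. Working backward:
1 = 5 − 4
1 = −9 + 2·5
1 = 2·23 − 5·9
1 = −5·32 + 7·23
1 = 7·119 − 26·32
1 = −26·508 + 111·119
1 = 111·1643 − 359·508
1 = −359·2151 + 470·1643
1 = 470·8096 − 1769·2151
1 = −1769·75015 + 16391·8096
1 = 16391·308156 − 67333·75015
Hence 75015⁻¹ ≡ -67333 ≡ 240823 (mod 308156).

240823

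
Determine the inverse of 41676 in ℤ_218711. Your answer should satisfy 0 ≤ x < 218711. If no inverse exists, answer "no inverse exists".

167140

Extended Euclidean algorithm:
218711 = 5×41676 + 10331
41676 = 4×10331 + 352
10331 = 29×352 + 123
352 = 2×123 + 106
123 = 1×106 + 17
106 = 6×17 + 4
17 = 4×4 + 1
4 = 4×1 + 0
The gcd is 1. Working backward:
1 = 17 − 4·4
1 = −4·106 + 25·17
1 = 25·123 − 29·106
1 = −29·352 + 83·123
1 = 83·10331 − 2436·352
1 = −2436·41676 + 9827·10331
1 = 9827·218711 − 51571·41676
Thus 41676·(-51571) ≡ 1 (mod 218711); reducing, -51571 mod 218711 = 167140.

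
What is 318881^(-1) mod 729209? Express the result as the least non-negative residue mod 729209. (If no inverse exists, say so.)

703947

Extended Euclidean algorithm:
729209 = 2×318881 + 91447
318881 = 3×91447 + 44540
91447 = 2×44540 + 2367
44540 = 18×2367 + 1934
2367 = 1×1934 + 433
1934 = 4×433 + 202
433 = 2×202 + 29
202 = 6×29 + 28
29 = 1×28 + 1
28 = 28×1 + 0
The gcd is 1. Working backward:
1 = 29 − 28
1 = −202 + 7·29
1 = 7·433 − 15·202
1 = −15·1934 + 67·433
1 = 67·2367 − 82·1934
1 = −82·44540 + 1543·2367
1 = 1543·91447 − 3168·44540
1 = −3168·318881 + 11047·91447
1 = 11047·729209 − 25262·318881
Hence 318881⁻¹ ≡ -25262 ≡ 703947 (mod 729209).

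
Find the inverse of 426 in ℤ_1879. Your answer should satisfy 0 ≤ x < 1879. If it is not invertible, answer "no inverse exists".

816

gcd(1879, 426) by repeated division:
1879 = 4·426 + 175
426 = 2·175 + 76
175 = 2·76 + 23
76 = 3·23 + 7
23 = 3·7 + 2
7 = 3·2 + 1
2 = 2·1 + 0
Since gcd(426, 1879) = 1, back-substitute to write 1 as a combination:
1 = 7 − 3·2
1 = −3·23 + 10·7
1 = 10·76 − 33·23
1 = −33·175 + 76·76
1 = 76·426 − 185·175
1 = −185·1879 + 816·426
So 426·816 ≡ 1 (mod 1879).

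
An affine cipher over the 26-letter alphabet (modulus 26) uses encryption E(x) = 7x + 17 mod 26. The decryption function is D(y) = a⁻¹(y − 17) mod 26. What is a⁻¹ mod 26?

15

Apply the Euclidean algorithm to 26 and 7:
26 = 3×7 + 5
7 = 1×5 + 2
5 = 2×2 + 1
2 = 2×1 + 0
The gcd is 1. Working backward:
1 = 5 − 2·2
1 = −2·7 + 3·5
1 = 3·26 − 11·7
So 7·(-11) ≡ 1 (mod 26), and -11 ≡ 15 (mod 26).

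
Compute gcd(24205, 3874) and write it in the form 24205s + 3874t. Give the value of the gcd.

Apply Euclid's algorithm to 24205 and 3874:
24205 = 6×3874 + 961
3874 = 4×961 + 30
961 = 32×30 + 1
30 = 30×1 + 0
gcd(24205, 3874) = 1.
Working backward:
1 = 961 − 32·30
1 = −32·3874 + 129·961
1 = 129·24205 − 806·3874
So 1 = (129)·24205 + (-806)·3874.

1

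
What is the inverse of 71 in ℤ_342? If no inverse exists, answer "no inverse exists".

53

Run Euclid on (342, 71):
342 = 4·71 + 58
71 = 1·58 + 13
58 = 4·13 + 6
13 = 2·6 + 1
6 = 6·1 + 0
Since gcd(71, 342) = 1, back-substitute to write 1 as a combination:
1 = 13 − 2·6
1 = −2·58 + 9·13
1 = 9·71 − 11·58
1 = −11·342 + 53·71
So 71·53 ≡ 1 (mod 342).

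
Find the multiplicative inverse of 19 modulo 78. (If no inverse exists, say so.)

37

Apply the Euclidean algorithm to 78 and 19:
78 = 4·19 + 2
19 = 9·2 + 1
2 = 2·1 + 0
Since gcd(19, 78) = 1, back-substitute to write 1 as a combination:
1 = 19 − 9·2
1 = −9·78 + 37·19
So 19·37 ≡ 1 (mod 78).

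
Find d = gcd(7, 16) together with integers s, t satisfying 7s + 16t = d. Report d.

1

Euclidean algorithm:
16 = 2×7 + 2
7 = 3×2 + 1
2 = 2×1 + 0
gcd(7, 16) = 1.
Back-substituting:
1 = 7 − 3·2
1 = −3·16 + 7·7
So 1 = (-3)·16 + (7)·7.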